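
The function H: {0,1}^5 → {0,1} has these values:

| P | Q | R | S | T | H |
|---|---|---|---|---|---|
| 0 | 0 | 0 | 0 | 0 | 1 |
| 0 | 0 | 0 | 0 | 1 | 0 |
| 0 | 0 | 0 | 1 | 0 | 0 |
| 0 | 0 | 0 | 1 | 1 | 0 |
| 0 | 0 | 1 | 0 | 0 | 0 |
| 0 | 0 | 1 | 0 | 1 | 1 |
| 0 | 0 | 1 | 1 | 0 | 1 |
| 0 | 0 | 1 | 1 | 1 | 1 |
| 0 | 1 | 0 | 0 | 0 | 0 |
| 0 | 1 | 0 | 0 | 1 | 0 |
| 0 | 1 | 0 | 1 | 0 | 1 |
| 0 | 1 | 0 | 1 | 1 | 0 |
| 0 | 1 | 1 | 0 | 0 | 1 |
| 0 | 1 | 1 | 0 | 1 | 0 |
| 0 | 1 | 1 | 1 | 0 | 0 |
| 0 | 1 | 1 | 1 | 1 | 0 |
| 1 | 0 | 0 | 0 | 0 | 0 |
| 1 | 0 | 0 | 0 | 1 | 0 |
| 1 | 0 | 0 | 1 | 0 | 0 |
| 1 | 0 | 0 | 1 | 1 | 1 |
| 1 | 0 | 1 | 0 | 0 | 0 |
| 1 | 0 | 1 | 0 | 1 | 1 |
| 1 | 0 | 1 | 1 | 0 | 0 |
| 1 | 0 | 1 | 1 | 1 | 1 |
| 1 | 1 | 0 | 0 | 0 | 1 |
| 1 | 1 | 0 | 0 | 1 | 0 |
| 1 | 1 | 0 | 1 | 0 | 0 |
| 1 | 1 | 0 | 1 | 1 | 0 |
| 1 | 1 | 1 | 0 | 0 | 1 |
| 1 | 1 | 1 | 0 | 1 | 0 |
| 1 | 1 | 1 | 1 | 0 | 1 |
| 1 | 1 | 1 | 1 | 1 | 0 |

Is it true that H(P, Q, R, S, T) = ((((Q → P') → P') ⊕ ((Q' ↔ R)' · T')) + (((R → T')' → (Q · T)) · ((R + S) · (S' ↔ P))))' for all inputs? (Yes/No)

Evaluate ((((Q → P') → P') ⊕ ((Q' ↔ R)' · T')) + (((R → T')' → (Q · T)) · ((R + S) · (S' ↔ P))))' on each row and compare to H:
  P=0, Q=0, R=0, S=0, T=0: formula gives 1, H = 1 ✓
  P=0, Q=0, R=0, S=0, T=1: formula gives 0, H = 0 ✓
  P=0, Q=0, R=0, S=1, T=0: formula gives 0, H = 0 ✓
  P=0, Q=0, R=0, S=1, T=1: formula gives 0, H = 0 ✓
  …
  P=0, Q=0, R=1, S=0, T=1: formula gives 0, but H = 1 ✗
Since they disagree at (0,0,1,0,1), the expression is not a correct formula for H.

No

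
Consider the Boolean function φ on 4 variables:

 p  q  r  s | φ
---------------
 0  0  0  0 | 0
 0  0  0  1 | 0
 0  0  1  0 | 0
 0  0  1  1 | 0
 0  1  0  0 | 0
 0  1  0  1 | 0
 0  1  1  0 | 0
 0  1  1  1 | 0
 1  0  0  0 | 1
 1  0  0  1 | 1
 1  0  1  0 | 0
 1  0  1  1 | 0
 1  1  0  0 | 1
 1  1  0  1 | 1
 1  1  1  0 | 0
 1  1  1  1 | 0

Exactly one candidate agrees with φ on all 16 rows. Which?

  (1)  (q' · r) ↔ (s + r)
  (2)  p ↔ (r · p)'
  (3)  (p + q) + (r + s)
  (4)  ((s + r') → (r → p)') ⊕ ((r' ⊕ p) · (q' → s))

(1): at (0,0,0,0) it gives 1, but φ = 0 — eliminated.
(3): at (0,0,0,1) it gives 1, but φ = 0 — eliminated.
(4): at (0,0,0,1) it gives 1, but φ = 0 — eliminated.
(2) is the remaining candidate, and it agrees with φ on all 16 inputs.

2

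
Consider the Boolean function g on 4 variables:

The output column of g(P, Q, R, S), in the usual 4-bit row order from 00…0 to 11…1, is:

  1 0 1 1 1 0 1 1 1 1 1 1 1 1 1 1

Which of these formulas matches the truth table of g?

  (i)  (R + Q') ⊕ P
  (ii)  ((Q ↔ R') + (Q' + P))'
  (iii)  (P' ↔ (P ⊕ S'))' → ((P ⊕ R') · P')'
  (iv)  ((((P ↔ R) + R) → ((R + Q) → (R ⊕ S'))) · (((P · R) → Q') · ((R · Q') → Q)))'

iii

(i) disagrees with g on (0,0,0,1) (formula → 1, table → 0); rule it out.
(ii) disagrees with g on (0,0,0,0) (formula → 0, table → 1); rule it out.
(iv) disagrees with g on (0,0,0,0) (formula → 0, table → 1); rule it out.
That leaves (iii). Evaluating it on every row reproduces the table of g exactly.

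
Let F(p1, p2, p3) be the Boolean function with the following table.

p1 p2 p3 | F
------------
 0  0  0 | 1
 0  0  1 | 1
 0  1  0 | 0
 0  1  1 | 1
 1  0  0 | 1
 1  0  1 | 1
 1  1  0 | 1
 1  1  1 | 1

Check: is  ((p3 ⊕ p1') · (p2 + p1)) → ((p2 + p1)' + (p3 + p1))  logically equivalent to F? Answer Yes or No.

Test each input against both F and the formula:
  p1=0, p2=0, p3=0: formula gives 1, F = 1 ✓
  p1=0, p2=0, p3=1: formula gives 1, F = 1 ✓
  p1=0, p2=1, p3=0: formula gives 0, F = 0 ✓
  p1=0, p2=1, p3=1: formula gives 1, F = 1 ✓
  p1=1, p2=0, p3=0: formula gives 1, F = 1 ✓
  …and likewise for the remaining 3 rows.
Every row agrees, so the formula is equivalent.

Yes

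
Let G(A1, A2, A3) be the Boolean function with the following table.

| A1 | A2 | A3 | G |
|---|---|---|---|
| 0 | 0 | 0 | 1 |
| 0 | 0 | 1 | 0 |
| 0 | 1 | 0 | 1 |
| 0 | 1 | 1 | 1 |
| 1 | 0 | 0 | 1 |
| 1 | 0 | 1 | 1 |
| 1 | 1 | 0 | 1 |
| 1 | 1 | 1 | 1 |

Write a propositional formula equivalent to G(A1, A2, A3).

Only row (0,0,1) gives 0. So G is 1 everywhere except there — the complement of the minterm ¬A1·¬A2·A3.

G(A1, A2, A3) = ¬((¬A1 ∧ ¬A2) ∧ A3)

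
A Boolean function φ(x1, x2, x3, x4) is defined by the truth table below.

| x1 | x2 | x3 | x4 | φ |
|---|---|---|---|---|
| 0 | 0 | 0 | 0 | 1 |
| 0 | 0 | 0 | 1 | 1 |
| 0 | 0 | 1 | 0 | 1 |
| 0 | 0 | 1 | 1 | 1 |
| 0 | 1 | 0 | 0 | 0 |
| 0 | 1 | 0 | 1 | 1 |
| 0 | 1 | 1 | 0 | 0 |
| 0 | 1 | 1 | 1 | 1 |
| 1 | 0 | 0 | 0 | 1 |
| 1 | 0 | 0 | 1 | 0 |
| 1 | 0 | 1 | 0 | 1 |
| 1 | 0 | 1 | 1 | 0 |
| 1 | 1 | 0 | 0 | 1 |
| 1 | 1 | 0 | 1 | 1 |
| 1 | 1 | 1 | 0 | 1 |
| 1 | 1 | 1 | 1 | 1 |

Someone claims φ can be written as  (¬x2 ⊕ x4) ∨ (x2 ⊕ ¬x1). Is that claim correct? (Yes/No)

Test each input against both φ and the formula:
  x1=0, x2=0, x3=0, x4=0: formula gives 1, φ = 1 ✓
  x1=0, x2=0, x3=0, x4=1: formula gives 1, φ = 1 ✓
  x1=0, x2=0, x3=1, x4=0: formula gives 1, φ = 1 ✓
  x1=0, x2=0, x3=1, x4=1: formula gives 1, φ = 1 ✓
  …and likewise for the remaining 12 rows.
No disagreement on any input; they are logically equivalent.

Yes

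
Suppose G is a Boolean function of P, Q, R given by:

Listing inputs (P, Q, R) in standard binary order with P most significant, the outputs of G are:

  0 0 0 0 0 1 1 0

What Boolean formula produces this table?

Collect the rows where G=1 — (1,0,1), (1,1,0) — and write one minterm per row: P·¬Q·R, P·Q·¬R. Their union (logical OR) reproduces the table exactly.

G(P, Q, R) = ((P ∧ ¬Q) ∧ R) ∨ ((P ∧ Q) ∧ ¬R)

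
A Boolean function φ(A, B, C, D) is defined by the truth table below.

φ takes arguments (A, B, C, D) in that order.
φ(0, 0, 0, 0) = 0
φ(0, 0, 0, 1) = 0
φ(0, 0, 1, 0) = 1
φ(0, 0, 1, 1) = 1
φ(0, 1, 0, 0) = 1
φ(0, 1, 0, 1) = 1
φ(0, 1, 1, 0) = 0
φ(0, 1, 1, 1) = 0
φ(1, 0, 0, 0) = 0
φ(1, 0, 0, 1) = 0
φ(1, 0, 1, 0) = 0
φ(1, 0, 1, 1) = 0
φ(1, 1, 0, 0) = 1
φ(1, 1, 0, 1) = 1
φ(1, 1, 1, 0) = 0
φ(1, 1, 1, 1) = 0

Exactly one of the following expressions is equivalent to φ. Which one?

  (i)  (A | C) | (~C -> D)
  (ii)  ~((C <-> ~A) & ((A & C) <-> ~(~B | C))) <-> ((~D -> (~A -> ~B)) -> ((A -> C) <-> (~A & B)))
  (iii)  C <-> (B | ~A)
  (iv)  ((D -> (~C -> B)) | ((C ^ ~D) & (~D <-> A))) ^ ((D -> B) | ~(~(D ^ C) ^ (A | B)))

ii

(i) disagrees with φ on (0,0,0,1) (formula → 1, table → 0); rule it out.
(iii) disagrees with φ on (0,1,0,0) (formula → 0, table → 1); rule it out.
(iv) disagrees with φ on (0,0,0,1) (formula → 1, table → 0); rule it out.
(ii) is the remaining candidate, and it agrees with φ on all 16 inputs.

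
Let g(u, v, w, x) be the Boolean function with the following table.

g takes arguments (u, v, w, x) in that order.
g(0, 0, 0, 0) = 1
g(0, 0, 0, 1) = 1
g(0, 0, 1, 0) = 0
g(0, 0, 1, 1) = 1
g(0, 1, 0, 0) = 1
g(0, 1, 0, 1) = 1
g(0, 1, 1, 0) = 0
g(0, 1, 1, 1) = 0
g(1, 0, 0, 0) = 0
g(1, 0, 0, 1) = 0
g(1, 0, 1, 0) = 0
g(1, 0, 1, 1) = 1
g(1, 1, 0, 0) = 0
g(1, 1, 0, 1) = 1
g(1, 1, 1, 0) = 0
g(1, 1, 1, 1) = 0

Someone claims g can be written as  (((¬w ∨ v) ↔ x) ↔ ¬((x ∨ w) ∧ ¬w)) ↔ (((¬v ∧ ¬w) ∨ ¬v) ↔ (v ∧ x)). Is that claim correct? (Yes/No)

No

Evaluate (((¬w ∨ v) ↔ x) ↔ ¬((x ∨ w) ∧ ¬w)) ↔ (((¬v ∧ ¬w) ∨ ¬v) ↔ (v ∧ x)) on each row and compare to g:
  u=0, v=0, w=0, x=0: formula gives 1, g = 1 ✓
  u=0, v=0, w=0, x=1: formula gives 1, g = 1 ✓
  u=0, v=0, w=1, x=0: formula gives 0, g = 0 ✓
  u=0, v=0, w=1, x=1: formula gives 1, g = 1 ✓
  u=0, v=1, w=0, x=0: formula gives 0, but g = 1 ✗
A single disagreement suffices: at (0,1,0,0) they differ, so the formula does not compute g.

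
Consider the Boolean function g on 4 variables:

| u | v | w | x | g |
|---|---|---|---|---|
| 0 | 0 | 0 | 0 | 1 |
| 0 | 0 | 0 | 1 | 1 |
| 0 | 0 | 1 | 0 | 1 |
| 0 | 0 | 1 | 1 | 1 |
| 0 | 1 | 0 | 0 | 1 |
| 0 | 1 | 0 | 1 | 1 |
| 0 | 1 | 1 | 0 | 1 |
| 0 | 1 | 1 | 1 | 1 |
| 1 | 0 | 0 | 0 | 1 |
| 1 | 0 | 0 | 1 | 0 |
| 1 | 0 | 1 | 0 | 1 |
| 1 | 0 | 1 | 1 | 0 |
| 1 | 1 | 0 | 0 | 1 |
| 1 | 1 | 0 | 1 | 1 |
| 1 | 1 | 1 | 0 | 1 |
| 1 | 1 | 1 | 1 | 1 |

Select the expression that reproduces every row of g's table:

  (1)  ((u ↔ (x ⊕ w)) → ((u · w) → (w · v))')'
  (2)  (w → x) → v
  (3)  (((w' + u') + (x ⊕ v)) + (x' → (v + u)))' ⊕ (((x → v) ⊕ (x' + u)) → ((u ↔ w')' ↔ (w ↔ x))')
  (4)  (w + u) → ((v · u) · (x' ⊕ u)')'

(1): at (0,0,0,1) it gives 0, but g = 1 — eliminated.
(2): at (0,0,0,0) it gives 0, but g = 1 — eliminated.
(4): at (1,0,0,1) it gives 1, but g = 0 — eliminated.
(3) is the remaining candidate, and it agrees with g on all 16 inputs.

3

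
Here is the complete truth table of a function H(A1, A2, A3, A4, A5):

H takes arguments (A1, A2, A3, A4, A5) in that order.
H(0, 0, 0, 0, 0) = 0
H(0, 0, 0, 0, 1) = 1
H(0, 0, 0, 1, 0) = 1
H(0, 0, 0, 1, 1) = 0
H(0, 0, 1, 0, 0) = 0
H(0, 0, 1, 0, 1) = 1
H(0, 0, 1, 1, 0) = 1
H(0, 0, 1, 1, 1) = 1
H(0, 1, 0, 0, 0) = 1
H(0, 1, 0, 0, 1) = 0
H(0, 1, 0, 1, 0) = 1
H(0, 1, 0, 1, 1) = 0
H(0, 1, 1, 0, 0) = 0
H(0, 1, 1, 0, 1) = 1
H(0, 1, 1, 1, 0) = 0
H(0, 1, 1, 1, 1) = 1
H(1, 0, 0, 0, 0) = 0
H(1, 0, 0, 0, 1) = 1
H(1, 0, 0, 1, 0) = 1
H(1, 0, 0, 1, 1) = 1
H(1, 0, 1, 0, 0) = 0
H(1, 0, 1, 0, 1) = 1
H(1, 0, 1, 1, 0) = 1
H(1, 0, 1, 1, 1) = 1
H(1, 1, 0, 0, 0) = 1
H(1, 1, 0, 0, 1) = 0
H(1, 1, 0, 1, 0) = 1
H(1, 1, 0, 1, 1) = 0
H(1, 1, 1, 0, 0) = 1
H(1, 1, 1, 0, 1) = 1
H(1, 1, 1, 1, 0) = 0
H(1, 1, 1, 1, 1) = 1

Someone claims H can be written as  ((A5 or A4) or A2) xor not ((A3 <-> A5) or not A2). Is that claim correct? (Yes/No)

Evaluate ((A5 or A4) or A2) xor not ((A3 <-> A5) or not A2) on each row and compare to H:
  A1=0, A2=0, A3=0, A4=0, A5=0: formula gives 0, H = 0 ✓
  A1=0, A2=0, A3=0, A4=0, A5=1: formula gives 1, H = 1 ✓
  A1=0, A2=0, A3=0, A4=1, A5=0: formula gives 1, H = 1 ✓
  A1=0, A2=0, A3=0, A4=1, A5=1: formula gives 1, but H = 0 ✗
A single disagreement suffices: at (0,0,0,1,1) they differ, so the formula does not compute H.

No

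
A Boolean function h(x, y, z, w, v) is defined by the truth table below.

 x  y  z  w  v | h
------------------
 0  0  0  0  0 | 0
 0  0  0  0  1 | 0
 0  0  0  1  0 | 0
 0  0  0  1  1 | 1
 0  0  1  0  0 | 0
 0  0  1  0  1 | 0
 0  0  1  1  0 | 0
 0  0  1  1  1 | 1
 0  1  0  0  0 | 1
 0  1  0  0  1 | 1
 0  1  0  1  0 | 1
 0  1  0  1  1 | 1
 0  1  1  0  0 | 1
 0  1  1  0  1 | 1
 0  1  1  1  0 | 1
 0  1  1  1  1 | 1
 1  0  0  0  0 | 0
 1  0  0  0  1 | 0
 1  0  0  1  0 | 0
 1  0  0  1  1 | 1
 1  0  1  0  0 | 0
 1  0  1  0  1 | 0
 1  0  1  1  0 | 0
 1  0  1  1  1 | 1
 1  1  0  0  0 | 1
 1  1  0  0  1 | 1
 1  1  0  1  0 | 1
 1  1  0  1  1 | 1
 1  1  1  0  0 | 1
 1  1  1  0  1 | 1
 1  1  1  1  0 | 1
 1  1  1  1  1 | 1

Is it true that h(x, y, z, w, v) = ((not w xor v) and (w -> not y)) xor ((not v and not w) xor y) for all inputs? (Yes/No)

Test each input against both h and the formula:
  x=0, y=0, z=0, w=0, v=0: formula gives 0, h = 0 ✓
  x=0, y=0, z=0, w=0, v=1: formula gives 0, h = 0 ✓
  x=0, y=0, z=0, w=1, v=0: formula gives 0, h = 0 ✓
  x=0, y=0, z=0, w=1, v=1: formula gives 1, h = 1 ✓
  …and likewise for the remaining 28 rows.
No disagreement on any input; they are logically equivalent.

Yes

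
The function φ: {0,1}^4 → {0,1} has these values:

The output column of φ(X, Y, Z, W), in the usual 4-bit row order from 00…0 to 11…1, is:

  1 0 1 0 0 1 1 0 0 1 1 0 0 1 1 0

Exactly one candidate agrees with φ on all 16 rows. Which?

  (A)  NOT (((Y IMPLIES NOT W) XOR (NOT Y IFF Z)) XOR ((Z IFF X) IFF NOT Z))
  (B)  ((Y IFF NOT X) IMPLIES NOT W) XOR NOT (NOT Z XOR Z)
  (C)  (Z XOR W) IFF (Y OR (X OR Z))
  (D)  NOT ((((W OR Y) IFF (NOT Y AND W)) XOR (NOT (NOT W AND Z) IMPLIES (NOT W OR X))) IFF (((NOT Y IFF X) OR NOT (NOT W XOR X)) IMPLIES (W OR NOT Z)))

C

(A): at (0,0,0,1) it gives 1, but φ = 0 — eliminated.
(B): at (0,0,0,1) it gives 1, but φ = 0 — eliminated.
(D): at (0,1,1,1) it gives 1, but φ = 0 — eliminated.
That leaves (C). Evaluating it on every row reproduces the table of φ exactly.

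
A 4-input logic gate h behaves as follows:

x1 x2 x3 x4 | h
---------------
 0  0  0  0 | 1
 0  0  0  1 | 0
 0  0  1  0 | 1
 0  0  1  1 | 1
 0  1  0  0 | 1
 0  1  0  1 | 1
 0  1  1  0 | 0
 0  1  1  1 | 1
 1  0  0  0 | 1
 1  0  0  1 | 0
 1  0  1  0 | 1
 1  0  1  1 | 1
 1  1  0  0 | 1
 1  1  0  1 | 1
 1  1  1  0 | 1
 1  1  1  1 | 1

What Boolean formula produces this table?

h is 0 on only 3 rows — (0,0,0,1), (0,1,1,0), (1,0,0,1). Writing each as a minterm (¬x1·¬x2·¬x3·x4, ¬x1·x2·x3·¬x4, x1·¬x2·¬x3·x4) and OR-ing them characterizes exactly where h=0, so h is the negation of that disjunction.

h(x1, x2, x3, x4) = not (((((not x1 and not x2) and not x3) and x4) or (((not x1 and x2) and x3) and not x4)) or (((x1 and not x2) and not x3) and x4))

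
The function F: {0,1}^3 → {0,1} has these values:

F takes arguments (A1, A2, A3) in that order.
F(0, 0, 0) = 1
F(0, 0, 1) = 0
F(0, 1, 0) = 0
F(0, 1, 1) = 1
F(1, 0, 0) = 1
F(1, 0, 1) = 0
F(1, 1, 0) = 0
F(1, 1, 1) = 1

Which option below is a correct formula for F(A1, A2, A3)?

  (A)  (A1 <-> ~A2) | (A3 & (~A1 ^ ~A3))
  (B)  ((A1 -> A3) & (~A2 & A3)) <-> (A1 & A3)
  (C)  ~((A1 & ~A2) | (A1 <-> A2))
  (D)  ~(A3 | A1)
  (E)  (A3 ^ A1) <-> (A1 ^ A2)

(A) disagrees with F on (0,0,0) (formula → 0, table → 1); rule it out.
(B) disagrees with F on (0,1,0) (formula → 1, table → 0); rule it out.
(C) disagrees with F on (0,0,0) (formula → 0, table → 1); rule it out.
(D) disagrees with F on (0,1,0) (formula → 1, table → 0); rule it out.
That leaves (E). Evaluating it on every row reproduces the table of F exactly.

E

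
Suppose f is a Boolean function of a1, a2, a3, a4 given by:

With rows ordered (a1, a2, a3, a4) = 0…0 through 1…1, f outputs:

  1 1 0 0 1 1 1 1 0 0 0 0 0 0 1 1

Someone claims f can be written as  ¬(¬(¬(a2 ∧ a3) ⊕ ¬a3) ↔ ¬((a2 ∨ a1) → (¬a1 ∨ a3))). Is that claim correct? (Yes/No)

Yes

Check the formula against f row by row:
  a1=0, a2=0, a3=0, a4=0: formula gives 1, f = 1 ✓
  a1=0, a2=0, a3=0, a4=1: formula gives 1, f = 1 ✓
  a1=0, a2=0, a3=1, a4=0: formula gives 0, f = 0 ✓
  a1=0, a2=0, a3=1, a4=1: formula gives 0, f = 0 ✓
  …and likewise for the remaining 12 rows.
All 16 rows match — the expression computes f exactly.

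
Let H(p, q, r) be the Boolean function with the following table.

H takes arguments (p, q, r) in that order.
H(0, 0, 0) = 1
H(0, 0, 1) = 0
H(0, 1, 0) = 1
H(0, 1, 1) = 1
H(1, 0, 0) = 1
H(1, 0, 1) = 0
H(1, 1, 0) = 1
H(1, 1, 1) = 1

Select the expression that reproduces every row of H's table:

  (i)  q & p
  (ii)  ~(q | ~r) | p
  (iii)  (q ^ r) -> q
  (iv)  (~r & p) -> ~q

iii

(i) fails at (0,0,0): the formula yields 0, H is 1.
(ii) fails at (0,0,0): the formula yields 0, H is 1.
(iv) fails at (0,0,1): the formula yields 1, H is 0.
That leaves (iii). Evaluating it on every row reproduces the table of H exactly.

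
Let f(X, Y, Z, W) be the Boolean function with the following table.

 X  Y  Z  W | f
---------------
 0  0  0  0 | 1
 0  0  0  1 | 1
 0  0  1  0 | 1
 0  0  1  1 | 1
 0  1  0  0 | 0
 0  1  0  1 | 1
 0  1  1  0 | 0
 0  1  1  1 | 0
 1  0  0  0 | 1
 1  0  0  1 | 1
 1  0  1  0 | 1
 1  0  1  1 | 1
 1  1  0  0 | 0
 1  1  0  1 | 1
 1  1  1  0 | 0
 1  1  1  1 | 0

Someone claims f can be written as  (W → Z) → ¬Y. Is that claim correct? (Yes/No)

Yes

Evaluate (W → Z) → ¬Y on each row and compare to f:
  X=0, Y=0, Z=0, W=0: formula gives 1, f = 1 ✓
  X=0, Y=0, Z=0, W=1: formula gives 1, f = 1 ✓
  X=0, Y=0, Z=1, W=0: formula gives 1, f = 1 ✓
  X=0, Y=0, Z=1, W=1: formula gives 1, f = 1 ✓
  … (the remaining 12 rows also agree.)
No disagreement on any input; they are logically equivalent.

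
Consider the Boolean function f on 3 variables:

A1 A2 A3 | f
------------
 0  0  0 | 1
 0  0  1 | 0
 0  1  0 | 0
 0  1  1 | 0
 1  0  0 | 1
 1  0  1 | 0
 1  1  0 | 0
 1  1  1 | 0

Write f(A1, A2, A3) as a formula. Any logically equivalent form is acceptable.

f(A1, A2, A3) = ((¬A1 ∧ ¬A2) ∧ ¬A3) ∨ ((A1 ∧ ¬A2) ∧ ¬A3)

f=1 on 2 inputs: (0,0,0), (1,0,0). Reading each as a conjunction of literals (¬A1·¬A2·¬A3, A1·¬A2·¬A3) and taking the OR gives the canonical DNF.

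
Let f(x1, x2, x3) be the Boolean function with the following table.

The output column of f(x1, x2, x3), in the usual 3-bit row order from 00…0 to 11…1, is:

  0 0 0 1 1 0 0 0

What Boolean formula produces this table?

Collect the rows where f=1 — (0,1,1), (1,0,0) — and write one minterm per row: ¬x1·x2·x3, x1·¬x2·¬x3. Their union (logical OR) reproduces the table exactly.

f(x1, x2, x3) = ((¬x1 ∧ x2) ∧ x3) ∨ ((x1 ∧ ¬x2) ∧ ¬x3)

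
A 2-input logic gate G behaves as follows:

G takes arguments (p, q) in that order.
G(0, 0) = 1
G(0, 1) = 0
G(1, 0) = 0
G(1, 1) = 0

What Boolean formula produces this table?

The output is 1 only when every input is 0 — NOR of all inputs.

G(p, q) = (p + q)'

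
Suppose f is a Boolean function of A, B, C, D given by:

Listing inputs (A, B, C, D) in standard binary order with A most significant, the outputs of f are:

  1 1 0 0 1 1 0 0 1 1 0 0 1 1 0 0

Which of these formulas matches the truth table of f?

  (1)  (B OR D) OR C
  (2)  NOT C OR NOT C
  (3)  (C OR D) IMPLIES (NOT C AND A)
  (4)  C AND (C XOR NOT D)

(1): at (0,0,0,0) it gives 0, but f = 1 — eliminated.
(3): at (0,0,0,1) it gives 0, but f = 1 — eliminated.
(4): at (0,0,0,0) it gives 0, but f = 1 — eliminated.
(2) is the remaining candidate, and it agrees with f on all 16 inputs.

2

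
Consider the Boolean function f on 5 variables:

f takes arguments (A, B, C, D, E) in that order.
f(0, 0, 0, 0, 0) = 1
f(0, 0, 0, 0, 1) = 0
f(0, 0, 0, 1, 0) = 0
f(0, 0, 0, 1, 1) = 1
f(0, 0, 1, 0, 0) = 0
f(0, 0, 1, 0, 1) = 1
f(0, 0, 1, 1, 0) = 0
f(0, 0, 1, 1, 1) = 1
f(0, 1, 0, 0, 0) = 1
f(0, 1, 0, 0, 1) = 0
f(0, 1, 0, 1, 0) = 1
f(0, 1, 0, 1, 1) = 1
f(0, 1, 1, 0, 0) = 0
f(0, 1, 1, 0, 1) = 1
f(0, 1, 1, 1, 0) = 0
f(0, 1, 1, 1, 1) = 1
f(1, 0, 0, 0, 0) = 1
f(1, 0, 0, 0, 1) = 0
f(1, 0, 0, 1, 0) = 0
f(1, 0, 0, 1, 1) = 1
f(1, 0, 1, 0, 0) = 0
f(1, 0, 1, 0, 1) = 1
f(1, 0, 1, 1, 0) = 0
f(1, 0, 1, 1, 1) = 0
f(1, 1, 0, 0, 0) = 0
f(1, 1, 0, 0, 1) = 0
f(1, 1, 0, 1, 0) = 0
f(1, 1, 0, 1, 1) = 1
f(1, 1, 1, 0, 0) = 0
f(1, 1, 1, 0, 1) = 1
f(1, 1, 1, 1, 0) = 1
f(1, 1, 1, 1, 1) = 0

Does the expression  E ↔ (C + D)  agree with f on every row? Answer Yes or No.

Evaluate E ↔ (C + D) on each row and compare to f:
  A=0, B=0, C=0, D=0, E=0: formula gives 1, f = 1 ✓
  A=0, B=0, C=0, D=0, E=1: formula gives 0, f = 0 ✓
  A=0, B=0, C=0, D=1, E=0: formula gives 0, f = 0 ✓
  A=0, B=0, C=0, D=1, E=1: formula gives 1, f = 1 ✓
  …
  A=0, B=1, C=0, D=1, E=0: formula gives 0, but f = 1 ✗
Row (0,1,0,1,0) is a counterexample, so the formula is not equivalent to f.

No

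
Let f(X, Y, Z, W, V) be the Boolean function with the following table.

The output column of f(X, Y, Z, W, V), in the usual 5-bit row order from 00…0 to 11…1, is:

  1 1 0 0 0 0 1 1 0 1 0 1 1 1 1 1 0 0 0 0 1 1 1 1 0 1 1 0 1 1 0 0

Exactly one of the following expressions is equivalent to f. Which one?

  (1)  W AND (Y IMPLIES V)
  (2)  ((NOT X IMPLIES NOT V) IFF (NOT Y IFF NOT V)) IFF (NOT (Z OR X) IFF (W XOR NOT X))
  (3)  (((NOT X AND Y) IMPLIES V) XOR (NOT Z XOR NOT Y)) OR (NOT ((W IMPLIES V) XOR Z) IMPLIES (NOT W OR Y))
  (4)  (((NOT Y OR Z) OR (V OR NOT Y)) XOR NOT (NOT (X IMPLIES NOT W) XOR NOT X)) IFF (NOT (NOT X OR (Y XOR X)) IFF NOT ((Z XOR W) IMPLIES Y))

(1) disagrees with f on (0,0,0,0,0) (formula → 0, table → 1); rule it out.
(2) disagrees with f on (0,1,0,0,1) (formula → 0, table → 1); rule it out.
(3) disagrees with f on (0,0,0,1,0) (formula → 1, table → 0); rule it out.
Only (4) survives; checking it on all 32 rows confirms it matches f.

4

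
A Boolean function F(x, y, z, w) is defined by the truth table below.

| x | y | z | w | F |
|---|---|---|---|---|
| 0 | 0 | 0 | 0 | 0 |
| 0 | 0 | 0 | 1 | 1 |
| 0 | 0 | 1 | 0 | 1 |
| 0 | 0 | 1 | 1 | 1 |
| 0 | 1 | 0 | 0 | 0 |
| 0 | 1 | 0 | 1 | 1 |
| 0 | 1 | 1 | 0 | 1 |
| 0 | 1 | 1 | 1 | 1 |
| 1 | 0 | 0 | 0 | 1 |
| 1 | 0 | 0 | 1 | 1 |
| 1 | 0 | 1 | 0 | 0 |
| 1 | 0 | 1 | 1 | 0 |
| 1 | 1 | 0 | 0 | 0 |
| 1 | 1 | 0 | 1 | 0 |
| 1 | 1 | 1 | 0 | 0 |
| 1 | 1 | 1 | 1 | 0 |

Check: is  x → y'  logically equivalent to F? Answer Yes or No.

No

Test each input against both F and the formula:
  x=0, y=0, z=0, w=0: formula gives 1, but F = 0 ✗
Row (0,0,0,0) is a counterexample, so the formula is not equivalent to F.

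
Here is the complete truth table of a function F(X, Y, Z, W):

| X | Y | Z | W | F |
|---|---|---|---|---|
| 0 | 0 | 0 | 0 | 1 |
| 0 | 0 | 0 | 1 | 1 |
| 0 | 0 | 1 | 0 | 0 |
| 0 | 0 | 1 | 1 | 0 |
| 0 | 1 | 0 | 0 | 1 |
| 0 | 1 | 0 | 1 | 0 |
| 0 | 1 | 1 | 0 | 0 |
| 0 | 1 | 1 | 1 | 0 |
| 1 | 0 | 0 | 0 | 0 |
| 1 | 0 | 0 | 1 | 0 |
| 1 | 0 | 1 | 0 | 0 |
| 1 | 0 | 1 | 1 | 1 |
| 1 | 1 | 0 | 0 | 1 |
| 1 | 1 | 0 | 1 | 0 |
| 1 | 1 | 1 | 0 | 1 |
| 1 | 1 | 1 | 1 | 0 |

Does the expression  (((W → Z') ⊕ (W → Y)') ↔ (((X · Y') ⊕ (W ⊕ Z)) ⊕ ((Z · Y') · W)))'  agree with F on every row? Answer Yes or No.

Evaluate (((W → Z') ⊕ (W → Y)') ↔ (((X · Y') ⊕ (W ⊕ Z)) ⊕ ((Z · Y') · W)))' on each row and compare to F:
  X=0, Y=0, Z=0, W=0: formula gives 1, F = 1 ✓
  X=0, Y=0, Z=0, W=1: formula gives 1, F = 1 ✓
  X=0, Y=0, Z=1, W=0: formula gives 0, F = 0 ✓
  X=0, Y=0, Z=1, W=1: formula gives 0, F = 0 ✓
  …
  X=1, Y=0, Z=1, W=0: formula gives 1, but F = 0 ✗
Row (1,0,1,0) is a counterexample, so the formula is not equivalent to F.

No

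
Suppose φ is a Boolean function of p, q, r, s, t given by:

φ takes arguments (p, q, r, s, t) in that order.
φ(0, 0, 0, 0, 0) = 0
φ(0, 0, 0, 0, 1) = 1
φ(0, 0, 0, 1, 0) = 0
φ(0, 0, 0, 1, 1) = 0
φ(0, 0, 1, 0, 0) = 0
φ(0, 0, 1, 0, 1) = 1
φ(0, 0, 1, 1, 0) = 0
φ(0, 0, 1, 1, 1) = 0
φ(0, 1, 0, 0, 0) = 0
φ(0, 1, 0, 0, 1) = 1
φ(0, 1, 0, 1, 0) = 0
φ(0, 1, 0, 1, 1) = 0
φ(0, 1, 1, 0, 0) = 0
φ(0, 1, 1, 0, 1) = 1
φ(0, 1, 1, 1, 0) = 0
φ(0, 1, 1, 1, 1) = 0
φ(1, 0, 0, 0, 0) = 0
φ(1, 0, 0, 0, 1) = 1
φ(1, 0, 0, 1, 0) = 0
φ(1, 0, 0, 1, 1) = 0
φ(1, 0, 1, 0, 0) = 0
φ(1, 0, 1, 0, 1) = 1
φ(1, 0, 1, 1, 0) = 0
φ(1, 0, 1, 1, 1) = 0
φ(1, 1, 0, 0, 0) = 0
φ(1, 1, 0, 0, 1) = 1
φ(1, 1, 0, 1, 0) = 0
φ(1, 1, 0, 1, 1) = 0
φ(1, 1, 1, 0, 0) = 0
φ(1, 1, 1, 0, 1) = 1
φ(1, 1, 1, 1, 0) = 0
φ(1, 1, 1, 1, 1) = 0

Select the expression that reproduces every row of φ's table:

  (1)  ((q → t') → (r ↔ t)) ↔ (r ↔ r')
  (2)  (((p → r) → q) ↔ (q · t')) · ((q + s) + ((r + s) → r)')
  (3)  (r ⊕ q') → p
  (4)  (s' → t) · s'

4

(1): at (0,0,0,1,1) it gives 1, but φ = 0 — eliminated.
(2): at (0,0,0,0,1) it gives 0, but φ = 1 — eliminated.
(3): at (0,0,0,0,1) it gives 0, but φ = 1 — eliminated.
Only (4) survives; checking it on all 32 rows confirms it matches φ.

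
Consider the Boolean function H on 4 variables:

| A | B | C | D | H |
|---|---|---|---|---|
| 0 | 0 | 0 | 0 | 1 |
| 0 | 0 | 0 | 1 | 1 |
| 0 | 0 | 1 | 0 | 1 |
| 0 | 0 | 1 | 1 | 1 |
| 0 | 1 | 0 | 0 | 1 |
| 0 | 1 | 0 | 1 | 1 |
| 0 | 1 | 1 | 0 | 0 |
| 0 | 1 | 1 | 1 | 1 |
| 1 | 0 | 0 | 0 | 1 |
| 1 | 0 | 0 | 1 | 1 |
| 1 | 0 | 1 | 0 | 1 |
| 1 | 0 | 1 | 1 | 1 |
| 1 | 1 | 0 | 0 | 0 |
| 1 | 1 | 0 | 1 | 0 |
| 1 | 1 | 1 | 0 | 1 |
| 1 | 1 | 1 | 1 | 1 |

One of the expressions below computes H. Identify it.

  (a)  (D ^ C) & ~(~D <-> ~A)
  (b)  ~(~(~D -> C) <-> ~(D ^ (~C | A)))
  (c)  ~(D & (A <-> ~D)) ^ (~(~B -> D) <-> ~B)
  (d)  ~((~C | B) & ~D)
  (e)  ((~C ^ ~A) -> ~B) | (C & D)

e

(a): at (0,0,0,0) it gives 0, but H = 1 — eliminated.
(b): at (0,0,1,1) it gives 0, but H = 1 — eliminated.
(c): at (0,0,0,0) it gives 0, but H = 1 — eliminated.
(d): at (0,0,0,0) it gives 0, but H = 1 — eliminated.
That leaves (e). Evaluating it on every row reproduces the table of H exactly.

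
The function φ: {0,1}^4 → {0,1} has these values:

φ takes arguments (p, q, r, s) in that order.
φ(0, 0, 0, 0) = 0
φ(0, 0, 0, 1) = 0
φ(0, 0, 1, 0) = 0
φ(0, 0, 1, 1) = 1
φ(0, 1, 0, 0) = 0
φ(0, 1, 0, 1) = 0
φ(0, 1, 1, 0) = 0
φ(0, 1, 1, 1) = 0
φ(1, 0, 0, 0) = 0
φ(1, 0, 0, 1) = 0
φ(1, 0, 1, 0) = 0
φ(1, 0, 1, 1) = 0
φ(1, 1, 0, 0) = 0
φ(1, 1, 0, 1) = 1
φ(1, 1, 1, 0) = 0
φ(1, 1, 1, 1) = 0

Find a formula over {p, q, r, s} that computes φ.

φ(p, q, r, s) = (((~p & ~q) & r) & s) | (((p & q) & ~r) & s)

φ=1 on 2 inputs: (0,0,1,1), (1,1,0,1). Reading each as a conjunction of literals (¬p·¬q·r·s, p·q·¬r·s) and taking the OR gives the canonical DNF.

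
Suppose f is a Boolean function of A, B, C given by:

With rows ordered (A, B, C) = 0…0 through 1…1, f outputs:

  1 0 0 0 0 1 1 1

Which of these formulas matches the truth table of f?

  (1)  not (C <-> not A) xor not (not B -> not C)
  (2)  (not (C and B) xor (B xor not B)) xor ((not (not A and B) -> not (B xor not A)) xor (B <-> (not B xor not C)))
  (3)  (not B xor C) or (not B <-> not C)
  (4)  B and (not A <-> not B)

(1): at (0,0,1) it gives 1, but f = 0 — eliminated.
(3): at (0,1,1) it gives 1, but f = 0 — eliminated.
(4): at (0,0,0) it gives 0, but f = 1 — eliminated.
Only (2) survives; checking it on all 8 rows confirms it matches f.

2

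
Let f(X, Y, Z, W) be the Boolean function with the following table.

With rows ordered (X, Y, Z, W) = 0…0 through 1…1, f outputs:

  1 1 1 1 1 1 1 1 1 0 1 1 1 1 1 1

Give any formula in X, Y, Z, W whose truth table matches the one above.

f(X, Y, Z, W) = NOT (((X AND NOT Y) AND NOT Z) AND W)

Only row (1,0,0,1) gives 0. So f is 1 everywhere except there — the complement of the minterm X·¬Y·¬Z·W.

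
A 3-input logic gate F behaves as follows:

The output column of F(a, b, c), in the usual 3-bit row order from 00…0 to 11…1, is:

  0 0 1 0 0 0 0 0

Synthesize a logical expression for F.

F is 1 on exactly one input, (0,1,0), whose minterm is ¬a·b·¬c. So F is just that conjunction.

F(a, b, c) = (¬a ∧ b) ∧ ¬c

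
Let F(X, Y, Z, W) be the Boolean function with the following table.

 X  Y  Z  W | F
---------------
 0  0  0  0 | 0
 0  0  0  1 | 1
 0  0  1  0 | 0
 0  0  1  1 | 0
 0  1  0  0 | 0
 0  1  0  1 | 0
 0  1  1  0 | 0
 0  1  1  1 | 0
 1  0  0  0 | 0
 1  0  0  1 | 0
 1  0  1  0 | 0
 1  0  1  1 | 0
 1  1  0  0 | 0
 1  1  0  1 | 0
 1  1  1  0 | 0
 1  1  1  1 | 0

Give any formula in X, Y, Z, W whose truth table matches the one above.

F(X, Y, Z, W) = ((¬X ∧ ¬Y) ∧ ¬Z) ∧ W

F is 1 on exactly one input, (0,0,0,1), whose minterm is ¬X·¬Y·¬Z·W. So F is just that conjunction.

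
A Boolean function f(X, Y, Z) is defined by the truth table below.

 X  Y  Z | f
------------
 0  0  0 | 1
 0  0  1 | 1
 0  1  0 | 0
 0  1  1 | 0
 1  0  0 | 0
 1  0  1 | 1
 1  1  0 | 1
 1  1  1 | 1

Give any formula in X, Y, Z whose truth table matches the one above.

The 0-rows are (0,1,0), (0,1,1), (1,0,0). Take each as a conjunction (¬X·Y·¬Z, ¬X·Y·Z, X·¬Y·¬Z), form their disjunction, and complement — that gives a formula that is 1 everywhere f is.

f(X, Y, Z) = NOT ((((NOT X AND Y) AND NOT Z) OR ((NOT X AND Y) AND Z)) OR ((X AND NOT Y) AND NOT Z))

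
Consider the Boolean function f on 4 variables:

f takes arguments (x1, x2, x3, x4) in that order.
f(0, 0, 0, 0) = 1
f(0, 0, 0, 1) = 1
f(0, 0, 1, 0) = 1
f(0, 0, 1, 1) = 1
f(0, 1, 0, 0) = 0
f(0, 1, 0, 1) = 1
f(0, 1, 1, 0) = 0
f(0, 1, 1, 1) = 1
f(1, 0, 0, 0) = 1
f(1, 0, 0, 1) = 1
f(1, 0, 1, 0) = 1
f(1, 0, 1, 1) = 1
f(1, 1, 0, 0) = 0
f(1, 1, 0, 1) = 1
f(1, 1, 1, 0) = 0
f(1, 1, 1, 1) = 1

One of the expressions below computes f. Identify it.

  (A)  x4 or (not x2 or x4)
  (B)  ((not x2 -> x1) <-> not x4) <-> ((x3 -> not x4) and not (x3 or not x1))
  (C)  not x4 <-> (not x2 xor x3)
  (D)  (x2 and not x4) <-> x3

(B): at (0,0,0,1) it gives 0, but f = 1 — eliminated.
(C): at (0,0,0,1) it gives 0, but f = 1 — eliminated.
(D): at (0,0,1,0) it gives 0, but f = 1 — eliminated.
That leaves (A). Evaluating it on every row reproduces the table of f exactly.

A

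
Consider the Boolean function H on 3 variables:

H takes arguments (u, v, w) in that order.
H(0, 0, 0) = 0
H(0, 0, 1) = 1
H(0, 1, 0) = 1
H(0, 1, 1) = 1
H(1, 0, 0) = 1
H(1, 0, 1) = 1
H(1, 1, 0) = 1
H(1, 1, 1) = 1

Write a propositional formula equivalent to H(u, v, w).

The output is 1 whenever at least one input is 1 — the OR of all inputs.

H(u, v, w) = (u + v) + w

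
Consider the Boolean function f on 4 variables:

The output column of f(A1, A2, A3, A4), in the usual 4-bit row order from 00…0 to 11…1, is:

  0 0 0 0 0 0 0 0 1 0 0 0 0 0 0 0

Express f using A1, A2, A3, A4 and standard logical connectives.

Only row (1,0,0,0) gives 1. That row's minterm A1·¬A2·¬A3·¬A4 is f directly.

f(A1, A2, A3, A4) = ((A1 · A2') · A3') · A4'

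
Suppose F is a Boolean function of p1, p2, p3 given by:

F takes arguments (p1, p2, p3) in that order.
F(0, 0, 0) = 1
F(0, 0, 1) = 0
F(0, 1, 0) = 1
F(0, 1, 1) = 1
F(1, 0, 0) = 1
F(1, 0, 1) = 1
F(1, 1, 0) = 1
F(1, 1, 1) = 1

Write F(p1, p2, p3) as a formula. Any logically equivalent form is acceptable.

F(p1, p2, p3) = not ((not p1 and not p2) and p3)

Only row (0,0,1) gives 0. So F is 1 everywhere except there — the complement of the minterm ¬p1·¬p2·p3.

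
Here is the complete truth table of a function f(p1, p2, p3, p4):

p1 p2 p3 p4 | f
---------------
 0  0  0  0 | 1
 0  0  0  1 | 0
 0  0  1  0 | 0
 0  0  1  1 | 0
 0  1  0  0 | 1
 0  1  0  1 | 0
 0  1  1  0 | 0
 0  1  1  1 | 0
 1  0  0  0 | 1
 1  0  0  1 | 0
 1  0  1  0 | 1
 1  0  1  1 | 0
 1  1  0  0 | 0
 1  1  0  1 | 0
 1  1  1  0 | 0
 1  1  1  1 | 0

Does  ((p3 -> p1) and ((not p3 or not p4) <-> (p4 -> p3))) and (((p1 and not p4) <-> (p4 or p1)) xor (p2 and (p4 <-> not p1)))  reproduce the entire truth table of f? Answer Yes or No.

Evaluate ((p3 -> p1) and ((not p3 or not p4) <-> (p4 -> p3))) and (((p1 and not p4) <-> (p4 or p1)) xor (p2 and (p4 <-> not p1))) on each row and compare to f:
  p1=0, p2=0, p3=0, p4=0: formula gives 1, f = 1 ✓
  p1=0, p2=0, p3=0, p4=1: formula gives 0, f = 0 ✓
  p1=0, p2=0, p3=1, p4=0: formula gives 0, f = 0 ✓
  p1=0, p2=0, p3=1, p4=1: formula gives 0, f = 0 ✓
  …and likewise for the remaining 12 rows.
No disagreement on any input; they are logically equivalent.

Yes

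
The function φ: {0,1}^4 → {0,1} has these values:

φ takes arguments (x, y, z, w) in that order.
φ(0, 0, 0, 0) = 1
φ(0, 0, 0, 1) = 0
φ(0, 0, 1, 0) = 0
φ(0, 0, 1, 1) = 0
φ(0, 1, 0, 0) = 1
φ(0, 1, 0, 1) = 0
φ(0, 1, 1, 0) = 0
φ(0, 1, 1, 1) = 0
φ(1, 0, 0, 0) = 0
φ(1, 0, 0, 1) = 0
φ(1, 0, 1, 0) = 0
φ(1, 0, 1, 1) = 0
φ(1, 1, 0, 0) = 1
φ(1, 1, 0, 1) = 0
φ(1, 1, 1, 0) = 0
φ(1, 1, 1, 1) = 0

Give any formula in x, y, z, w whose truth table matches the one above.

φ(x, y, z, w) = ((((not x and not y) and not z) and not w) or (((not x and y) and not z) and not w)) or (((x and y) and not z) and not w)

The 1-rows are (0,0,0,0), (0,1,0,0), (1,1,0,0). Each contributes one minterm — ¬x·¬y·¬z·¬w; ¬x·y·¬z·¬w; x·y·¬z·¬w — and their disjunction is a sum-of-products form of φ.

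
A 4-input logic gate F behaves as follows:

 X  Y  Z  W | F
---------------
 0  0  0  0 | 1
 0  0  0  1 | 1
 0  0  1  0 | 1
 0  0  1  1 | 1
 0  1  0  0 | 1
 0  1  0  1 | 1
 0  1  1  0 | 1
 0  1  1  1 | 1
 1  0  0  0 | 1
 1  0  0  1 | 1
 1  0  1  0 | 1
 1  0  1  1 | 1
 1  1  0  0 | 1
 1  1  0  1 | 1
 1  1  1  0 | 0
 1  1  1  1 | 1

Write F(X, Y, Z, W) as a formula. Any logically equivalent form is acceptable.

F is 0 on exactly one input, (1,1,1,0), whose minterm is X·Y·Z·¬W. So F is the negation of that single conjunction.

F(X, Y, Z, W) = NOT (((X AND Y) AND Z) AND NOT W)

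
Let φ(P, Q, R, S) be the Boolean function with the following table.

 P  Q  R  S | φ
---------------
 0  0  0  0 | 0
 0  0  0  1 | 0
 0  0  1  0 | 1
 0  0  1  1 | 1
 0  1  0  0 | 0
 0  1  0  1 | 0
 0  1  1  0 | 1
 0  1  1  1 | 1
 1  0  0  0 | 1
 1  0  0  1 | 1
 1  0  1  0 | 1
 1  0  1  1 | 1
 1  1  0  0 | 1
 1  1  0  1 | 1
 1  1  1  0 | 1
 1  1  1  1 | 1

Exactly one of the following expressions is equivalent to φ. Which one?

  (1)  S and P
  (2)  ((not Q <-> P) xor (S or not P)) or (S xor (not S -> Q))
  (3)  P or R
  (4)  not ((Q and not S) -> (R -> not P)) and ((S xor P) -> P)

3

(1): at (0,0,1,0) it gives 0, but φ = 1 — eliminated.
(2): at (0,0,0,0) it gives 1, but φ = 0 — eliminated.
(4): at (0,0,1,0) it gives 0, but φ = 1 — eliminated.
That leaves (3). Evaluating it on every row reproduces the table of φ exactly.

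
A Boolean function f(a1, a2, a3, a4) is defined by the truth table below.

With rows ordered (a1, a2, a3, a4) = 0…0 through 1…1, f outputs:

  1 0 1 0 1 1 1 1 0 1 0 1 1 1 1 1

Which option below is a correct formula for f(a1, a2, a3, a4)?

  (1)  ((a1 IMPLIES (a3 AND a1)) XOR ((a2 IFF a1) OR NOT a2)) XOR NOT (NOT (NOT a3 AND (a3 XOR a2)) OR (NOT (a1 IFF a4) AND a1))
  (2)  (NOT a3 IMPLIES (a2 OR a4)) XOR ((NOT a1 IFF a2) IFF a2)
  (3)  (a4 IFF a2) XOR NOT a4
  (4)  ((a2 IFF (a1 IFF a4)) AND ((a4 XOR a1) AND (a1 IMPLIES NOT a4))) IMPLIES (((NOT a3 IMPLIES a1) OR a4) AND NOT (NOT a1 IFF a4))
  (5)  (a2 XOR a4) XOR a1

(1): at (0,0,0,0) it gives 0, but f = 1 — eliminated.
(2): at (0,0,1,0) it gives 0, but f = 1 — eliminated.
(3): at (0,0,0,0) it gives 0, but f = 1 — eliminated.
(5): at (0,0,0,0) it gives 0, but f = 1 — eliminated.
That leaves (4). Evaluating it on every row reproduces the table of f exactly.

4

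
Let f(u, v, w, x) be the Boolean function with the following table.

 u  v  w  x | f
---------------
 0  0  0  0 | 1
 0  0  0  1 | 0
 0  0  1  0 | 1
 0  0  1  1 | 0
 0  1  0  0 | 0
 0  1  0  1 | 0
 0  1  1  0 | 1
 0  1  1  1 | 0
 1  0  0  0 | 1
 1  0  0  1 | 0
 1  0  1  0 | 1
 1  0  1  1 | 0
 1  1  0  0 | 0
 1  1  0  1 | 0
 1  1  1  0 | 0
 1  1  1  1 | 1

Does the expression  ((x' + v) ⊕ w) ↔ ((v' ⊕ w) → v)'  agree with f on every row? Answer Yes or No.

No

Test each input against both f and the formula:
  u=0, v=0, w=0, x=0: formula gives 1, f = 1 ✓
  u=0, v=0, w=0, x=1: formula gives 0, f = 0 ✓
  u=0, v=0, w=1, x=0: formula gives 1, f = 1 ✓
  u=0, v=0, w=1, x=1: formula gives 0, f = 0 ✓
  …
  u=0, v=1, w=1, x=1: formula gives 1, but f = 0 ✗
Since they disagree at (0,1,1,1), the expression is not a correct formula for f.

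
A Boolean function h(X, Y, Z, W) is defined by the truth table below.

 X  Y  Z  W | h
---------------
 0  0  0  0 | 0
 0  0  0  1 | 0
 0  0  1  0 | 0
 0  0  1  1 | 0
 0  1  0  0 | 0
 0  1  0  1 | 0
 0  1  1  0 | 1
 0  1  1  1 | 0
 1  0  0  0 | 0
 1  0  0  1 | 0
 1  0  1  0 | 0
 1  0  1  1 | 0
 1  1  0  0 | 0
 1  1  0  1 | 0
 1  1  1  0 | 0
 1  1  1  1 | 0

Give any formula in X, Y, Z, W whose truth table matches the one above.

h(X, Y, Z, W) = ((~X & Y) & Z) & ~W

h is 1 on exactly one input, (0,1,1,0), whose minterm is ¬X·Y·Z·¬W. So h is just that conjunction.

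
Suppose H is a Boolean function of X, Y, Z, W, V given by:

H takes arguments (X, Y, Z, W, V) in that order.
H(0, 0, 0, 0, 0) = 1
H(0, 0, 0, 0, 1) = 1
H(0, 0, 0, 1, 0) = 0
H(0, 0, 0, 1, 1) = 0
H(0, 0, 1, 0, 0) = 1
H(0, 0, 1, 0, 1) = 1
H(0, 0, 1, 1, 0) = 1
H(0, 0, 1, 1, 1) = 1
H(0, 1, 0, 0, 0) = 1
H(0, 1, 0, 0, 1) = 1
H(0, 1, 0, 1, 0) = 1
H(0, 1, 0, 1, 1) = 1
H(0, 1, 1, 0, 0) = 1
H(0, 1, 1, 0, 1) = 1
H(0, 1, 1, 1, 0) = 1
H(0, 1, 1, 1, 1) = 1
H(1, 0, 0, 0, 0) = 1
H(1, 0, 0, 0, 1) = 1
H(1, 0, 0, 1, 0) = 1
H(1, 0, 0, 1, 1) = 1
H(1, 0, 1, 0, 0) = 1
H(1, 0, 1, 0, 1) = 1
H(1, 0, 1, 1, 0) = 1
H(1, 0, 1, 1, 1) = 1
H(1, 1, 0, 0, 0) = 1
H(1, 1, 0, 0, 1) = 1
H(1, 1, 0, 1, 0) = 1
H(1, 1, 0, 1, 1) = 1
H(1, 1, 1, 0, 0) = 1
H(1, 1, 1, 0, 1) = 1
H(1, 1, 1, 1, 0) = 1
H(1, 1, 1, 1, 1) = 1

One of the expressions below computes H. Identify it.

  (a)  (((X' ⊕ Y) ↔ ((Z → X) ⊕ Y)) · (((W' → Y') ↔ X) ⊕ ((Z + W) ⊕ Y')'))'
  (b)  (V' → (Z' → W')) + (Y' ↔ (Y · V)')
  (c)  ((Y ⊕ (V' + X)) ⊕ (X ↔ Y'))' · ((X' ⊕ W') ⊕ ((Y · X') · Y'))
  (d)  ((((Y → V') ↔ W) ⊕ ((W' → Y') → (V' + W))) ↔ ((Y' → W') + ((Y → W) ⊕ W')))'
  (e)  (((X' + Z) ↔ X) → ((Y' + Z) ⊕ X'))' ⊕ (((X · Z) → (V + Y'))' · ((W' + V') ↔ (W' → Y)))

(b): at (0,0,0,1,0) it gives 1, but H = 0 — eliminated.
(c): at (0,0,0,0,0) it gives 0, but H = 1 — eliminated.
(d): at (0,0,0,0,0) it gives 0, but H = 1 — eliminated.
(e): at (0,0,0,0,0) it gives 0, but H = 1 — eliminated.
(a) is the remaining candidate, and it agrees with H on all 32 inputs.

a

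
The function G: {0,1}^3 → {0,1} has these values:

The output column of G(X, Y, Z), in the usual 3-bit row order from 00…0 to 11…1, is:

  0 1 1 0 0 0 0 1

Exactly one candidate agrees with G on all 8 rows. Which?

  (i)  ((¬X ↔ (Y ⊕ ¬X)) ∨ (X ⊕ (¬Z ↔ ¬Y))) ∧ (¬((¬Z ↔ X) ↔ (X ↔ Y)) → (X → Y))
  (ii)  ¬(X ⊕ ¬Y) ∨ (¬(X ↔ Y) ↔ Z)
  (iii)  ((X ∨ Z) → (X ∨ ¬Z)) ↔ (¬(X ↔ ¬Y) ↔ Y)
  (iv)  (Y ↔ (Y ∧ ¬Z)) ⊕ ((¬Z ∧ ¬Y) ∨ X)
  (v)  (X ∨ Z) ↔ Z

(i) disagrees with G on (0,0,0) (formula → 1, table → 0); rule it out.
(ii) disagrees with G on (0,0,0) (formula → 1, table → 0); rule it out.
(iii) disagrees with G on (0,1,0) (formula → 0, table → 1); rule it out.
(v) disagrees with G on (0,0,0) (formula → 1, table → 0); rule it out.
Only (iv) survives; checking it on all 8 rows confirms it matches G.

iv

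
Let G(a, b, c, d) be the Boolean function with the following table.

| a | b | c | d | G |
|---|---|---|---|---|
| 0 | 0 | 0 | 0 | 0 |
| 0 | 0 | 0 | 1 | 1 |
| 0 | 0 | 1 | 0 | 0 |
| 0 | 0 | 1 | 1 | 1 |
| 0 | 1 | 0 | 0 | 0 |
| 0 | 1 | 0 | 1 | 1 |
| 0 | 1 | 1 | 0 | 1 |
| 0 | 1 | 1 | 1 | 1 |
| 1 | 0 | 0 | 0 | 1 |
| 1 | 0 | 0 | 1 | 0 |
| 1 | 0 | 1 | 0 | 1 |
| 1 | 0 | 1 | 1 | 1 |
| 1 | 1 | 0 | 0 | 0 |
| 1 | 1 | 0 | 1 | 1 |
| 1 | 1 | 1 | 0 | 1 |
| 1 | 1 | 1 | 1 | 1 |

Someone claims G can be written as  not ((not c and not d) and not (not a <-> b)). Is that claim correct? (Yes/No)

Evaluate not ((not c and not d) and not (not a <-> b)) on each row and compare to G:
  a=0, b=0, c=0, d=0: formula gives 0, G = 0 ✓
  a=0, b=0, c=0, d=1: formula gives 1, G = 1 ✓
  a=0, b=0, c=1, d=0: formula gives 1, but G = 0 ✗
Since they disagree at (0,0,1,0), the expression is not a correct formula for G.

No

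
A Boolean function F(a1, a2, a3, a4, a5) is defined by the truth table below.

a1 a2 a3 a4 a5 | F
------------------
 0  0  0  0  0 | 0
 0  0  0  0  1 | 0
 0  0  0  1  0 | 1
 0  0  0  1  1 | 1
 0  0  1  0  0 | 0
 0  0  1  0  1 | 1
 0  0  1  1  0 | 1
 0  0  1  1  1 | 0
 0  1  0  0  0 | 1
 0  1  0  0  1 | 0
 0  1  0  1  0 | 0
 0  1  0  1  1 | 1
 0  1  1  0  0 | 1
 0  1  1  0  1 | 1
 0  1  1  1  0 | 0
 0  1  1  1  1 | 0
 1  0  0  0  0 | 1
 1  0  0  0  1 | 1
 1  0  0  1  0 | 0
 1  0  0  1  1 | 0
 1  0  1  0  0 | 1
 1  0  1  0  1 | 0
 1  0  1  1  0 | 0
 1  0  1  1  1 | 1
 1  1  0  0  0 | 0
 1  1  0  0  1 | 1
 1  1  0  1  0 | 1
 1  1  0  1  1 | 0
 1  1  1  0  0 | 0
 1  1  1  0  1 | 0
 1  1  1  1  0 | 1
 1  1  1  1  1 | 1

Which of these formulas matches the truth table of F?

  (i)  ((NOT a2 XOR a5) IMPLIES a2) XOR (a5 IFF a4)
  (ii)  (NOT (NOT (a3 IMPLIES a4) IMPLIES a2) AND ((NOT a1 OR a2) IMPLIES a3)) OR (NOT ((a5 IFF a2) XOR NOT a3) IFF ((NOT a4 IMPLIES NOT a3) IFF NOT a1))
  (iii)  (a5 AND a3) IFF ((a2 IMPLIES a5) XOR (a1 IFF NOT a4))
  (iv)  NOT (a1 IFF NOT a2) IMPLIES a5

(i): at (0,0,0,0,0) it gives 1, but F = 0 — eliminated.
(ii): at (0,0,0,0,0) it gives 1, but F = 0 — eliminated.
(iv): at (0,0,0,0,1) it gives 1, but F = 0 — eliminated.
Only (iii) survives; checking it on all 32 rows confirms it matches F.

iii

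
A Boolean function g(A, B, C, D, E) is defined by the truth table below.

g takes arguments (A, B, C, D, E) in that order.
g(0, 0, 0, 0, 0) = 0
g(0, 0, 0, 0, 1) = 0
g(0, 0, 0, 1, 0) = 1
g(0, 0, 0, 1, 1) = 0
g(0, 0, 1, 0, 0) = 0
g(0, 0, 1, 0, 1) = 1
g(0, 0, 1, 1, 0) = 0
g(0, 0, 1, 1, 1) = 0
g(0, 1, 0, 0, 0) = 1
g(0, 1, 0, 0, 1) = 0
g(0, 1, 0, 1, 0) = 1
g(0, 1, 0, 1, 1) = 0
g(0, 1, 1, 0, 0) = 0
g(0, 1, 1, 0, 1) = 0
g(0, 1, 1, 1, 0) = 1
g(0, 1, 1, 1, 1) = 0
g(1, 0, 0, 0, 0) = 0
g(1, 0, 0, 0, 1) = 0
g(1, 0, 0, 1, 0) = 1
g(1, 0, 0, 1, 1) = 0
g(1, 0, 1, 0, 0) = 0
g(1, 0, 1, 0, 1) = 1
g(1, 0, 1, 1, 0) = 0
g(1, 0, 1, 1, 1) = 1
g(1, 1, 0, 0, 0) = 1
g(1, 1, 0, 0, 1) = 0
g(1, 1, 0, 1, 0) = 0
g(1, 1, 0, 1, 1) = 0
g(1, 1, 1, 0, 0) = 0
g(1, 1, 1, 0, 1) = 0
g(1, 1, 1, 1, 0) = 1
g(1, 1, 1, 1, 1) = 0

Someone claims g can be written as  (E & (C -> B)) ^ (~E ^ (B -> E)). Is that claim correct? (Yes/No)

Test each input against both g and the formula:
  A=0, B=0, C=0, D=0, E=0: formula gives 0, g = 0 ✓
  A=0, B=0, C=0, D=0, E=1: formula gives 0, g = 0 ✓
  A=0, B=0, C=0, D=1, E=0: formula gives 0, but g = 1 ✗
A single disagreement suffices: at (0,0,0,1,0) they differ, so the formula does not compute g.

No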